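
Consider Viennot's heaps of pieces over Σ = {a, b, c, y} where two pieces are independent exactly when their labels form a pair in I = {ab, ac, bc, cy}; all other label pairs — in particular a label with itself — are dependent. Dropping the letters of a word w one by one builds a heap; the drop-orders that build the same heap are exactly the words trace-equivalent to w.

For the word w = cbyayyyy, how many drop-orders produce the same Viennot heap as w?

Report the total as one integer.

drop 0:c onto floor
drop 1:b onto floor
drop 2:y onto {1:b}
drop 3:a onto {2:y}
drop 4:y onto {3:a}
drop 5:y onto {4:y}
drop 6:y onto {5:y}
drop 7:y onto {6:y}
ground layer = {0:c, 1:b}
drop-orders for the pieces not yet dropped (sum over which currently-grounded one goes next):
  1 to go: {0} 1  {7} 1
  2 to go: {0,7} 2  {6,7} 1
  3 to go: {0,6,7} 3  {5,6,7} 1
  4 to go: {0,5,6,7} 4  {4,5,6,7} 1
  5 to go: {0,4,5,6,7} 5  {3,4,5,6,7} 1
  6 to go: {0,3,4,5,6,7} 6  {2,3,4,5,6,7} 1
  if 0:c drops first: 1 orders
  if 1:b drops first: 7 orders
heap linearizations: 8

8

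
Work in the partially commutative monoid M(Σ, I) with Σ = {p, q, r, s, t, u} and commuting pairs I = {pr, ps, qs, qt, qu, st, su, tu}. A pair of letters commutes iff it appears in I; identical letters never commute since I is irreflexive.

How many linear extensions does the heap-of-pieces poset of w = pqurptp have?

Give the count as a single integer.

#0=p has no predecessor
#1=q depends on [0:p]
#2=u depends on [0:p]
#3=r depends on [1:q, 2:u]
#4=p depends on [1:q, 2:u]
#5=t depends on [3:r, 4:p]
#6=p depends on [5:t]
sources: [0:p]
N(rest) = Σ N(rest − s) over sources s of rest; N(one piece) = 1:
  size 1 → [6]=1
  size 2 → [5,6]=1
  size 3 → [3,5,6]=1  [4,5,6]=1
  size 4 → [3,4,5,6]=2
  size 5 → [1,3,4,5,6]=2  [2,3,4,5,6]=2
  first=0(p) contributes 4

4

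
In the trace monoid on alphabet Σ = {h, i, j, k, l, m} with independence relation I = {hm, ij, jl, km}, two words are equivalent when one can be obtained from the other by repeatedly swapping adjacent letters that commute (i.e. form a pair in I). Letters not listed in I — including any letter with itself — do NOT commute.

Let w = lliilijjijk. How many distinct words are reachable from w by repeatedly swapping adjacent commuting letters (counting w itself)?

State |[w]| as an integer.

drop 0:l onto floor
drop 1:l onto {0:l}
drop 2:i onto {1:l}
drop 3:i onto {2:i}
drop 4:l onto {3:i}
drop 5:i onto {4:l}
drop 6:j onto floor
drop 7:j onto {6:j}
drop 8:i onto {5:i}
drop 9:j onto {7:j}
drop 10:k onto {8:i, 9:j}
ground layer = {0:l, 6:j}
drop-orders for the pieces not yet dropped (sum over which currently-grounded one goes next):
  1 to go: {10} 1
  2 to go: {8,10} 1  {9,10} 1
  3 to go: {5,8,10} 1  {7,9,10} 1  {8,9,10} 2
  4 to go: {4,5,8,10} 1  {5,8,9,10} 3  {6,7,9,10} 1  {7,8,9,10} 3
  5 to go: {3,4,5,8,10} 1  {4,5,8,9,10} 4  {5,7,8,9,10} 6  {6,7,8,9,10} 4
  6 to go: {2,3,4,5,8,10} 1  {3,4,5,8,9,10} 5  {4,5,7,8,9,10} 10  {5,6,7,8,9,10} 10
  7 to go: {1,2,3,4,5,8,10} 1  {2,3,4,5,8,9,10} 6  {3,4,5,7,8,9,10} 15  {4,5,6,7,8,9,10} 20
  8 to go: {0,1,2,3,4,5,8,10} 1  {1,2,3,4,5,8,9,10} 7  {2,3,4,5,7,8,9,10} 21  {3,4,5,6,7,8,9,10} 35
  9 to go: {0,1,2,3,4,5,8,9,10} 8  {1,2,3,4,5,7,8,9,10} 28  {2,3,4,5,6,7,8,9,10} 56
  if 0:l drops first: 84 orders
  if 6:j drops first: 36 orders
heap linearizations: 120

120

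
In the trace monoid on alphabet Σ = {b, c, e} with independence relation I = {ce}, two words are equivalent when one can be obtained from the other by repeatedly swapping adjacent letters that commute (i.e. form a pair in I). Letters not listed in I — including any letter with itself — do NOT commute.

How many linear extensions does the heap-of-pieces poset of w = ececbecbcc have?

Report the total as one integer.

12

#0=e has no predecessor
#1=c has no predecessor
#2=e depends on [0:e]
#3=c depends on [1:c]
#4=b depends on [2:e, 3:c]
#5=e depends on [4:b]
#6=c depends on [4:b]
#7=b depends on [5:e, 6:c]
#8=c depends on [7:b]
#9=c depends on [8:c]
sources: [0:e, 1:c]
N(rest) = Σ N(rest − s) over sources s of rest; N(one piece) = 1:
  size 1 → [9]=1
  size 2 → [8,9]=1
  size 3 → [7,8,9]=1
  size 4 → [5,7,8,9]=1  [6,7,8,9]=1
  size 5 → [5,6,7,8,9]=2
  size 6 → [4,5,6,7,8,9]=2
  size 7 → [2,4,5,6,7,8,9]=2  [3,4,5,6,7,8,9]=2
  size 8 → [0,2,4,5,6,7,8,9]=2  [1,3,4,5,6,7,8,9]=2  [2,3,4,5,6,7,8,9]=4
  first=0(e) contributes 6
  first=1(c) contributes 6
|[w]| = 12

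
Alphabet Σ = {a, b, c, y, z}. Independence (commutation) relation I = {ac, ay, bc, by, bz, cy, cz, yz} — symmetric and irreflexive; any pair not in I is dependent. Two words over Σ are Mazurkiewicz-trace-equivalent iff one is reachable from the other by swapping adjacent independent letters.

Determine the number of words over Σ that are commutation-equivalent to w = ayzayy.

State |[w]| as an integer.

20

0(a) covers ∅
1(y) covers ∅
2(z) covers 0:a
3(a) covers 2:z
4(y) covers 1:y
5(y) covers 4:y
floor of heap: 0:a, 1:y
completions by unplaced set U, small U first (add the entries for U minus each lowest piece of U):
  |U|=1: {3}:1  {5}:1
  |U|=2: {2,3}:1  {3,5}:2  {4,5}:1
  |U|=3: {0,2,3}:1  {1,4,5}:1  {2,3,5}:3  {3,4,5}:3
  |U|=4: {0,2,3,5}:4  {1,3,4,5}:4  {2,3,4,5}:6
  start at 0(a): 10
  start at 1(y): 10
sum over floor = 20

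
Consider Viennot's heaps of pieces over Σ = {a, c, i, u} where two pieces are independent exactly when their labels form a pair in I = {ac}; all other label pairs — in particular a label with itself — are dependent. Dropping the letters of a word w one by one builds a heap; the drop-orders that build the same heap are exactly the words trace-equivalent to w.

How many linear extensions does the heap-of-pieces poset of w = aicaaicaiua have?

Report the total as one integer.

6

#0=a has no predecessor
#1=i depends on [0:a]
#2=c depends on [1:i]
#3=a depends on [1:i]
#4=a depends on [3:a]
#5=i depends on [2:c, 4:a]
#6=c depends on [5:i]
#7=a depends on [5:i]
#8=i depends on [6:c, 7:a]
#9=u depends on [8:i]
#10=a depends on [9:u]
sources: [0:a]
N(rest) = Σ N(rest − s) over sources s of rest; N(one piece) = 1:
  size 1 → [10]=1
  size 2 → [9,10]=1
  size 3 → [8,9,10]=1
  size 4 → [6,8,9,10]=1  [7,8,9,10]=1
  size 5 → [6,7,8,9,10]=2
  size 6 → [5,6,7,8,9,10]=2
  size 7 → [2,5,6,7,8,9,10]=2  [4,5,6,7,8,9,10]=2
  size 8 → [2,4,5,6,7,8,9,10]=4  [3,4,5,6,7,8,9,10]=2
  size 9 → [2,3,4,5,6,7,8,9,10]=6
  first=0(a) contributes 6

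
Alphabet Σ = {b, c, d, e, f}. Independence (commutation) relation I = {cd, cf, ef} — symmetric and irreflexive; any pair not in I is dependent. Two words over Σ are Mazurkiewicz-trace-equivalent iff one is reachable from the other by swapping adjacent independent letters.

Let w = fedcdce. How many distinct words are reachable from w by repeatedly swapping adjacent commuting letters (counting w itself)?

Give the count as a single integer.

piece 0:f — minimal
piece 1:e — minimal
piece 2:d rests on {0:f, 1:e}
piece 3:c rests on {1:e}
piece 4:d rests on {2:d}
piece 5:c rests on {3:c}
piece 6:e rests on {4:d, 5:c}
minimal pieces: {0:f, 1:e}
ways to finish when only these pieces remain (= sum over removing one remaining piece with nothing left below it):
  1 left: {6}→1
  2 left: {4,6}→1  {5,6}→1
  3 left: {2,4,6}→1  {3,5,6}→1  {4,5,6}→2
  4 left: {0,2,4,6}→1  {2,4,5,6}→3  {3,4,5,6}→3
  5 left: {0,2,4,5,6}→4  {2,3,4,5,6}→6
  placing 0:f first → 6 extensions
  placing 1:e first → 10 extensions
total linear extensions = 16

16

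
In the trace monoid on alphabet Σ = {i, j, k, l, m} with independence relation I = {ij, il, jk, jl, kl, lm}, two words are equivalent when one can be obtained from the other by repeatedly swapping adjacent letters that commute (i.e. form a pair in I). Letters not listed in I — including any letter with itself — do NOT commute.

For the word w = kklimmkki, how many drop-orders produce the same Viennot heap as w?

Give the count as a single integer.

drop 0:k onto floor
drop 1:k onto {0:k}
drop 2:l onto floor
drop 3:i onto {1:k}
drop 4:m onto {3:i}
drop 5:m onto {4:m}
drop 6:k onto {5:m}
drop 7:k onto {6:k}
drop 8:i onto {7:k}
ground layer = {0:k, 2:l}
drop-orders for the pieces not yet dropped (sum over which currently-grounded one goes next):
  1 to go: {2} 1  {8} 1
  2 to go: {2,8} 2  {7,8} 1
  3 to go: {2,7,8} 3  {6,7,8} 1
  4 to go: {2,6,7,8} 4  {5,6,7,8} 1
  5 to go: {2,5,6,7,8} 5  {4,5,6,7,8} 1
  6 to go: {2,4,5,6,7,8} 6  {3,4,5,6,7,8} 1
  7 to go: {1,3,4,5,6,7,8} 1  {2,3,4,5,6,7,8} 7
  if 0:k drops first: 8 orders
  if 2:l drops first: 1 orders
heap linearizations: 9

9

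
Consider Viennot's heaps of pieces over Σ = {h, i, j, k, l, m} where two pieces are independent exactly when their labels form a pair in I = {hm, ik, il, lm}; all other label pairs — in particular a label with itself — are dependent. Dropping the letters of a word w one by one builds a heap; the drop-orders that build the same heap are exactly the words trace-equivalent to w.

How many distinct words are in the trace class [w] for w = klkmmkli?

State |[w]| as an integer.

3

#0=k has no predecessor
#1=l depends on [0:k]
#2=k depends on [1:l]
#3=m depends on [2:k]
#4=m depends on [3:m]
#5=k depends on [4:m]
#6=l depends on [5:k]
#7=i depends on [4:m]
sources: [0:k]
N(rest) = Σ N(rest − s) over sources s of rest; N(one piece) = 1:
  size 1 → [6]=1  [7]=1
  size 2 → [5,6]=1  [6,7]=2
  size 3 → [5,6,7]=3
  size 4 → [4,5,6,7]=3
  size 5 → [3,4,5,6,7]=3
  size 6 → [2,3,4,5,6,7]=3
  first=0(k) contributes 3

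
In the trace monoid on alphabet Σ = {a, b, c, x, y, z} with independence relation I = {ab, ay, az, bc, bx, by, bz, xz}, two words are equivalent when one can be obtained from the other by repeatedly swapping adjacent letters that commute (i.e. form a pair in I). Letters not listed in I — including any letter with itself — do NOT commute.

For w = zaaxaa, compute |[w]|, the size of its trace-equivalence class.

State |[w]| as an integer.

6

#0=z has no predecessor
#1=a has no predecessor
#2=a depends on [1:a]
#3=x depends on [2:a]
#4=a depends on [3:x]
#5=a depends on [4:a]
sources: [0:z, 1:a]
N(rest) = Σ N(rest − s) over sources s of rest; N(one piece) = 1:
  size 1 → [0]=1  [5]=1
  size 2 → [0,5]=2  [4,5]=1
  size 3 → [0,4,5]=3  [3,4,5]=1
  size 4 → [0,3,4,5]=4  [2,3,4,5]=1
  first=0(z) contributes 1
  first=1(a) contributes 5
|[w]| = 6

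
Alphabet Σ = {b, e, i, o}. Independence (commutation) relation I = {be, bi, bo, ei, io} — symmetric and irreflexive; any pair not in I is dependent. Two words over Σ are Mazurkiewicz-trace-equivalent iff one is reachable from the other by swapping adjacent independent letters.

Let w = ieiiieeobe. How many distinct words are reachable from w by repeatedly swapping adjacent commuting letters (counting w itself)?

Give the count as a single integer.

1260

piece 0:i — minimal
piece 1:e — minimal
piece 2:i rests on {0:i}
piece 3:i rests on {2:i}
piece 4:i rests on {3:i}
piece 5:e rests on {1:e}
piece 6:e rests on {5:e}
piece 7:o rests on {6:e}
piece 8:b — minimal
piece 9:e rests on {7:o}
minimal pieces: {0:i, 1:e, 8:b}
ways to finish when only these pieces remain (= sum over removing one remaining piece with nothing left below it):
  1 left: {4}→1  {8}→1  {9}→1
  2 left: {3,4}→1  {4,8}→2  {4,9}→2  {7,9}→1  {8,9}→2
  3 left: {2,3,4}→1  {3,4,8}→3  {3,4,9}→3  {4,7,9}→3  {4,8,9}→6  {6,7,9}→1  {7,8,9}→3
  4 left: {0,2,3,4}→1  {2,3,4,8}→4  {2,3,4,9}→4  {3,4,7,9}→6  {3,4,8,9}→12  {4,6,7,9}→4  {4,7,8,9}→12  {5,6,7,9}→1  {6,7,8,9}→4
  5 left: {0,2,3,4,8}→5  {0,2,3,4,9}→5  {1,5,6,7,9}→1  {2,3,4,7,9}→10  {2,3,4,8,9}→20  {3,4,6,7,9}→10  {3,4,7,8,9}→30  {4,5,6,7,9}→5  {4,6,7,8,9}→20  {5,6,7,8,9}→5
  6 left: {0,2,3,4,7,9}→15  {0,2,3,4,8,9}→30  {1,4,5,6,7,9}→6  {1,5,6,7,8,9}→6  {2,3,4,6,7,9}→20  {2,3,4,7,8,9}→60  {3,4,5,6,7,9}→15  {3,4,6,7,8,9}→60  {4,5,6,7,8,9}→30
  7 left: {0,2,3,4,6,7,9}→35  {0,2,3,4,7,8,9}→105  {1,3,4,5,6,7,9}→21  {1,4,5,6,7,8,9}→42  {2,3,4,5,6,7,9}→35  {2,3,4,6,7,8,9}→140  {3,4,5,6,7,8,9}→105
  8 left: {0,2,3,4,5,6,7,9}→70  {0,2,3,4,6,7,8,9}→280  {1,2,3,4,5,6,7,9}→56  {1,3,4,5,6,7,8,9}→168  {2,3,4,5,6,7,8,9}→280
  placing 0:i first → 504 extensions
  placing 1:e first → 630 extensions
  placing 8:b first → 126 extensions
total linear extensions = 1260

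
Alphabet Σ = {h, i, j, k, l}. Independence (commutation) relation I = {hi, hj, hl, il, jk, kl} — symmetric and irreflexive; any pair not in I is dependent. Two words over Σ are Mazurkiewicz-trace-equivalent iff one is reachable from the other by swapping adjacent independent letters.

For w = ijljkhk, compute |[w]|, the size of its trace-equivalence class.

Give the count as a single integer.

20

0(i) covers ∅
1(j) covers 0:i
2(l) covers 1:j
3(j) covers 2:l
4(k) covers 0:i
5(h) covers 4:k
6(k) covers 5:h
floor of heap: 0:i
completions by unplaced set U, small U first (add the entries for U minus each lowest piece of U):
  |U|=1: {3}:1  {6}:1
  |U|=2: {2,3}:1  {3,6}:2  {5,6}:1
  |U|=3: {1,2,3}:1  {2,3,6}:3  {3,5,6}:3  {4,5,6}:1
  |U|=4: {1,2,3,6}:4  {2,3,5,6}:6  {3,4,5,6}:4
  |U|=5: {1,2,3,5,6}:10  {2,3,4,5,6}:10
  start at 0(i): 20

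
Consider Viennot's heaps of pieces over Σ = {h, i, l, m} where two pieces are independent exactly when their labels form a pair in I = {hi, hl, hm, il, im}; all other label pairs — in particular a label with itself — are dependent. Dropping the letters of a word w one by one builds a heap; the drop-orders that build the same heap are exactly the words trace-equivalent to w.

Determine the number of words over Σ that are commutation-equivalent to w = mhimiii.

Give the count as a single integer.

#0=m has no predecessor
#1=h has no predecessor
#2=i has no predecessor
#3=m depends on [0:m]
#4=i depends on [2:i]
#5=i depends on [4:i]
#6=i depends on [5:i]
sources: [0:m, 1:h, 2:i]
N(rest) = Σ N(rest − s) over sources s of rest; N(one piece) = 1:
  size 1 → [1]=1  [3]=1  [6]=1
  size 2 → [0,3]=1  [1,3]=2  [1,6]=2  [3,6]=2  [5,6]=1
  size 3 → [0,1,3]=3  [0,3,6]=3  [1,3,6]=6  [1,5,6]=3  [3,5,6]=3  [4,5,6]=1
  size 4 → [0,1,3,6]=12  [0,3,5,6]=6  [1,3,5,6]=12  [1,4,5,6]=4  [2,4,5,6]=1  [3,4,5,6]=4
  size 5 → [0,1,3,5,6]=30  [0,3,4,5,6]=10  [1,2,4,5,6]=5  [1,3,4,5,6]=20  [2,3,4,5,6]=5
  first=0(m) contributes 30
  first=1(h) contributes 15
  first=2(i) contributes 60
|[w]| = 105

105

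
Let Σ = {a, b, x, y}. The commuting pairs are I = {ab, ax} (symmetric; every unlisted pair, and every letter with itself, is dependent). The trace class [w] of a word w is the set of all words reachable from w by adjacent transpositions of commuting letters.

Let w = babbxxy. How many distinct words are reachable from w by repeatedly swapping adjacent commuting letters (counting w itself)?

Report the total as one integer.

6

#0=b has no predecessor
#1=a has no predecessor
#2=b depends on [0:b]
#3=b depends on [2:b]
#4=x depends on [3:b]
#5=x depends on [4:x]
#6=y depends on [1:a, 5:x]
sources: [0:b, 1:a]
N(rest) = Σ N(rest − s) over sources s of rest; N(one piece) = 1:
  size 1 → [6]=1
  size 2 → [1,6]=1  [5,6]=1
  size 3 → [1,5,6]=2  [4,5,6]=1
  size 4 → [1,4,5,6]=3  [3,4,5,6]=1
  size 5 → [1,3,4,5,6]=4  [2,3,4,5,6]=1
  first=0(b) contributes 5
  first=1(a) contributes 1
|[w]| = 6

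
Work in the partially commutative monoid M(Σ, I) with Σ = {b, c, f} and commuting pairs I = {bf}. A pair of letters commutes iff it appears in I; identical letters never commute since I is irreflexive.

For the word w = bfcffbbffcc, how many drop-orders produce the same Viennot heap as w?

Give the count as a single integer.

30

piece 0:b — minimal
piece 1:f — minimal
piece 2:c rests on {0:b, 1:f}
piece 3:f rests on {2:c}
piece 4:f rests on {3:f}
piece 5:b rests on {2:c}
piece 6:b rests on {5:b}
piece 7:f rests on {4:f}
piece 8:f rests on {7:f}
piece 9:c rests on {6:b, 8:f}
piece 10:c rests on {9:c}
minimal pieces: {0:b, 1:f}
ways to finish when only these pieces remain (= sum over removing one remaining piece with nothing left below it):
  1 left: {10}→1
  2 left: {9,10}→1
  3 left: {6,9,10}→1  {8,9,10}→1
  4 left: {5,6,9,10}→1  {6,8,9,10}→2  {7,8,9,10}→1
  5 left: {4,7,8,9,10}→1  {5,6,8,9,10}→3  {6,7,8,9,10}→3
  6 left: {3,4,7,8,9,10}→1  {4,6,7,8,9,10}→4  {5,6,7,8,9,10}→6
  7 left: {3,4,6,7,8,9,10}→5  {4,5,6,7,8,9,10}→10
  8 left: {3,4,5,6,7,8,9,10}→15
  9 left: {2,3,4,5,6,7,8,9,10}→15
  placing 0:b first → 15 extensions
  placing 1:f first → 15 extensions
total linear extensions = 30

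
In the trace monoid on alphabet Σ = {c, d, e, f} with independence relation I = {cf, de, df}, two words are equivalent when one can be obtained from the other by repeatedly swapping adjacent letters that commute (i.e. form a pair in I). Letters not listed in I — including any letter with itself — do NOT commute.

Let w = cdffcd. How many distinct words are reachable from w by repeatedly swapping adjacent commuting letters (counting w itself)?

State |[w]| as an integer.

15

drop 0:c onto floor
drop 1:d onto {0:c}
drop 2:f onto floor
drop 3:f onto {2:f}
drop 4:c onto {1:d}
drop 5:d onto {4:c}
ground layer = {0:c, 2:f}
drop-orders for the pieces not yet dropped (sum over which currently-grounded one goes next):
  1 to go: {3} 1  {5} 1
  2 to go: {2,3} 1  {3,5} 2  {4,5} 1
  3 to go: {1,4,5} 1  {2,3,5} 3  {3,4,5} 3
  4 to go: {0,1,4,5} 1  {1,3,4,5} 4  {2,3,4,5} 6
  if 0:c drops first: 10 orders
  if 2:f drops first: 5 orders
heap linearizations: 15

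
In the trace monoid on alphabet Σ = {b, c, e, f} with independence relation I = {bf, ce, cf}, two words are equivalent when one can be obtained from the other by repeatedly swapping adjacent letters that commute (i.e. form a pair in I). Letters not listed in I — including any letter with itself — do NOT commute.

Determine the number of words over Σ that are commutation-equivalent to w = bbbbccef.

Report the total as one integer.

6

#0=b has no predecessor
#1=b depends on [0:b]
#2=b depends on [1:b]
#3=b depends on [2:b]
#4=c depends on [3:b]
#5=c depends on [4:c]
#6=e depends on [3:b]
#7=f depends on [6:e]
sources: [0:b]
N(rest) = Σ N(rest − s) over sources s of rest; N(one piece) = 1:
  size 1 → [5]=1  [7]=1
  size 2 → [4,5]=1  [5,7]=2  [6,7]=1
  size 3 → [4,5,7]=3  [5,6,7]=3
  size 4 → [4,5,6,7]=6
  size 5 → [3,4,5,6,7]=6
  size 6 → [2,3,4,5,6,7]=6
  first=0(b) contributes 6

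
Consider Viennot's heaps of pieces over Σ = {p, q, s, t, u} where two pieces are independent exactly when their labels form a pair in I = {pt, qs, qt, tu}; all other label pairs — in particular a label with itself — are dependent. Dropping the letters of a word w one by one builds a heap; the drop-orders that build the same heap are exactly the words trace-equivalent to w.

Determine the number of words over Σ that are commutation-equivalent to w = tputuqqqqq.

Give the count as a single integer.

piece 0:t — minimal
piece 1:p — minimal
piece 2:u rests on {1:p}
piece 3:t rests on {0:t}
piece 4:u rests on {2:u}
piece 5:q rests on {4:u}
piece 6:q rests on {5:q}
piece 7:q rests on {6:q}
piece 8:q rests on {7:q}
piece 9:q rests on {8:q}
minimal pieces: {0:t, 1:p}
ways to finish when only these pieces remain (= sum over removing one remaining piece with nothing left below it):
  1 left: {3}→1  {9}→1
  2 left: {0,3}→1  {3,9}→2  {8,9}→1
  3 left: {0,3,9}→3  {3,8,9}→3  {7,8,9}→1
  4 left: {0,3,8,9}→6  {3,7,8,9}→4  {6,7,8,9}→1
  5 left: {0,3,7,8,9}→10  {3,6,7,8,9}→5  {5,6,7,8,9}→1
  6 left: {0,3,6,7,8,9}→15  {3,5,6,7,8,9}→6  {4,5,6,7,8,9}→1
  7 left: {0,3,5,6,7,8,9}→21  {2,4,5,6,7,8,9}→1  {3,4,5,6,7,8,9}→7
  8 left: {0,3,4,5,6,7,8,9}→28  {1,2,4,5,6,7,8,9}→1  {2,3,4,5,6,7,8,9}→8
  placing 0:t first → 9 extensions
  placing 1:p first → 36 extensions
total linear extensions = 45

45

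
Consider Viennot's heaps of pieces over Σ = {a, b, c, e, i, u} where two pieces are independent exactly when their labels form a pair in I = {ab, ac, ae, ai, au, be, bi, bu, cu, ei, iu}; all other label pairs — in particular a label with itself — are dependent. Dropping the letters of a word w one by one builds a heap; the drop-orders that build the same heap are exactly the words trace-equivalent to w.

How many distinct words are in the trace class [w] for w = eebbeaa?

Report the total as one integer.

210

drop 0:e onto floor
drop 1:e onto {0:e}
drop 2:b onto floor
drop 3:b onto {2:b}
drop 4:e onto {1:e}
drop 5:a onto floor
drop 6:a onto {5:a}
ground layer = {0:e, 2:b, 5:a}
drop-orders for the pieces not yet dropped (sum over which currently-grounded one goes next):
  1 to go: {3} 1  {4} 1  {6} 1
  2 to go: {1,4} 1  {2,3} 1  {3,4} 2  {3,6} 2  {4,6} 2  {5,6} 1
  3 to go: {0,1,4} 1  {1,3,4} 3  {1,4,6} 3  {2,3,4} 3  {2,3,6} 3  {3,4,6} 6  {3,5,6} 3  {4,5,6} 3
  4 to go: {0,1,3,4} 4  {0,1,4,6} 4  {1,2,3,4} 6  {1,3,4,6} 12  {1,4,5,6} 6  {2,3,4,6} 12  {2,3,5,6} 6  {3,4,5,6} 12
  5 to go: {0,1,2,3,4} 10  {0,1,3,4,6} 20  {0,1,4,5,6} 10  {1,2,3,4,6} 30  {1,3,4,5,6} 30  {2,3,4,5,6} 30
  if 0:e drops first: 90 orders
  if 2:b drops first: 60 orders
  if 5:a drops first: 60 orders
heap linearizations: 210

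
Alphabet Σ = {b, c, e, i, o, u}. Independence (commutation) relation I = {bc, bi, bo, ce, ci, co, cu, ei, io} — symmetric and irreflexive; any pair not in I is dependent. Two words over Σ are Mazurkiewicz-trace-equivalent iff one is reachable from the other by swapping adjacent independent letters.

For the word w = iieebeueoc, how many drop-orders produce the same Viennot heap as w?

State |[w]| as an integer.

150

drop 0:i onto floor
drop 1:i onto {0:i}
drop 2:e onto floor
drop 3:e onto {2:e}
drop 4:b onto {3:e}
drop 5:e onto {4:b}
drop 6:u onto {1:i, 5:e}
drop 7:e onto {6:u}
drop 8:o onto {7:e}
drop 9:c onto floor
ground layer = {0:i, 2:e, 9:c}
drop-orders for the pieces not yet dropped (sum over which currently-grounded one goes next):
  1 to go: {8} 1  {9} 1
  2 to go: {7,8} 1  {8,9} 2
  3 to go: {6,7,8} 1  {7,8,9} 3
  4 to go: {1,6,7,8} 1  {5,6,7,8} 1  {6,7,8,9} 4
  5 to go: {0,1,6,7,8} 1  {1,5,6,7,8} 2  {1,6,7,8,9} 5  {4,5,6,7,8} 1  {5,6,7,8,9} 5
  6 to go: {0,1,5,6,7,8} 3  {0,1,6,7,8,9} 6  {1,4,5,6,7,8} 3  {1,5,6,7,8,9} 12  {3,4,5,6,7,8} 1  {4,5,6,7,8,9} 6
  7 to go: {0,1,4,5,6,7,8} 6  {0,1,5,6,7,8,9} 21  {1,3,4,5,6,7,8} 4  {1,4,5,6,7,8,9} 21  {2,3,4,5,6,7,8} 1  {3,4,5,6,7,8,9} 7
  8 to go: {0,1,3,4,5,6,7,8} 10  {0,1,4,5,6,7,8,9} 48  {1,2,3,4,5,6,7,8} 5  {1,3,4,5,6,7,8,9} 32  {2,3,4,5,6,7,8,9} 8
  if 0:i drops first: 45 orders
  if 2:e drops first: 90 orders
  if 9:c drops first: 15 orders
heap linearizations: 150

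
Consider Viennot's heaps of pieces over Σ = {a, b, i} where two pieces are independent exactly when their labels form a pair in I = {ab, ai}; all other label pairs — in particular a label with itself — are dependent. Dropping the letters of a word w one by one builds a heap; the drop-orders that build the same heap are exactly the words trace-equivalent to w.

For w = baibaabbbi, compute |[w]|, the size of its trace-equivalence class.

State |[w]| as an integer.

piece 0:b — minimal
piece 1:a — minimal
piece 2:i rests on {0:b}
piece 3:b rests on {2:i}
piece 4:a rests on {1:a}
piece 5:a rests on {4:a}
piece 6:b rests on {3:b}
piece 7:b rests on {6:b}
piece 8:b rests on {7:b}
piece 9:i rests on {8:b}
minimal pieces: {0:b, 1:a}
ways to finish when only these pieces remain (= sum over removing one remaining piece with nothing left below it):
  1 left: {5}→1  {9}→1
  2 left: {4,5}→1  {5,9}→2  {8,9}→1
  3 left: {1,4,5}→1  {4,5,9}→3  {5,8,9}→3  {7,8,9}→1
  4 left: {1,4,5,9}→4  {4,5,8,9}→6  {5,7,8,9}→4  {6,7,8,9}→1
  5 left: {1,4,5,8,9}→10  {3,6,7,8,9}→1  {4,5,7,8,9}→10  {5,6,7,8,9}→5
  6 left: {1,4,5,7,8,9}→20  {2,3,6,7,8,9}→1  {3,5,6,7,8,9}→6  {4,5,6,7,8,9}→15
  7 left: {0,2,3,6,7,8,9}→1  {1,4,5,6,7,8,9}→35  {2,3,5,6,7,8,9}→7  {3,4,5,6,7,8,9}→21
  8 left: {0,2,3,5,6,7,8,9}→8  {1,3,4,5,6,7,8,9}→56  {2,3,4,5,6,7,8,9}→28
  placing 0:b first → 84 extensions
  placing 1:a first → 36 extensions
total linear extensions = 120

120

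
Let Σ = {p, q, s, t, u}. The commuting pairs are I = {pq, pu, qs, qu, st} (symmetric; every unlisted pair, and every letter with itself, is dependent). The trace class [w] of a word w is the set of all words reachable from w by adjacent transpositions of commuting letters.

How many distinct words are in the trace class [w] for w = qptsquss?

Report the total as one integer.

drop 0:q onto floor
drop 1:p onto floor
drop 2:t onto {0:q, 1:p}
drop 3:s onto {1:p}
drop 4:q onto {2:t}
drop 5:u onto {2:t, 3:s}
drop 6:s onto {5:u}
drop 7:s onto {6:s}
ground layer = {0:q, 1:p}
drop-orders for the pieces not yet dropped (sum over which currently-grounded one goes next):
  1 to go: {4} 1  {7} 1
  2 to go: {4,7} 2  {6,7} 1
  3 to go: {4,6,7} 3  {5,6,7} 1
  4 to go: {3,5,6,7} 1  {4,5,6,7} 4
  5 to go: {2,4,5,6,7} 4  {3,4,5,6,7} 5
  6 to go: {0,2,4,5,6,7} 4  {2,3,4,5,6,7} 9
  if 0:q drops first: 9 orders
  if 1:p drops first: 13 orders
heap linearizations: 22

22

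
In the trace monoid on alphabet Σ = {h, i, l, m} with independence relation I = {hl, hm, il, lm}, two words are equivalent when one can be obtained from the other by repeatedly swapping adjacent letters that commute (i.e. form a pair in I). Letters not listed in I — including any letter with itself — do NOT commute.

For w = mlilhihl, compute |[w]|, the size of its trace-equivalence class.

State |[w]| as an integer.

56

piece 0:m — minimal
piece 1:l — minimal
piece 2:i rests on {0:m}
piece 3:l rests on {1:l}
piece 4:h rests on {2:i}
piece 5:i rests on {4:h}
piece 6:h rests on {5:i}
piece 7:l rests on {3:l}
minimal pieces: {0:m, 1:l}
ways to finish when only these pieces remain (= sum over removing one remaining piece with nothing left below it):
  1 left: {6}→1  {7}→1
  2 left: {3,7}→1  {5,6}→1  {6,7}→2
  3 left: {1,3,7}→1  {3,6,7}→3  {4,5,6}→1  {5,6,7}→3
  4 left: {1,3,6,7}→4  {2,4,5,6}→1  {3,5,6,7}→6  {4,5,6,7}→4
  5 left: {0,2,4,5,6}→1  {1,3,5,6,7}→10  {2,4,5,6,7}→5  {3,4,5,6,7}→10
  6 left: {0,2,4,5,6,7}→6  {1,3,4,5,6,7}→20  {2,3,4,5,6,7}→15
  placing 0:m first → 35 extensions
  placing 1:l first → 21 extensions
total linear extensions = 56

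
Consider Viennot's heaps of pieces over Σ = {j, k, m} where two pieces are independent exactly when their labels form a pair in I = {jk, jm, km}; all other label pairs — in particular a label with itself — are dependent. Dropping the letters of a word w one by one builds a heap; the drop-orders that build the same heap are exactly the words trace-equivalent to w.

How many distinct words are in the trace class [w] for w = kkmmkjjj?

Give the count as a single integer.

0(k) covers ∅
1(k) covers 0:k
2(m) covers ∅
3(m) covers 2:m
4(k) covers 1:k
5(j) covers ∅
6(j) covers 5:j
7(j) covers 6:j
floor of heap: 0:k, 2:m, 5:j
completions by unplaced set U, small U first (add the entries for U minus each lowest piece of U):
  |U|=1: {3}:1  {4}:1  {7}:1
  |U|=2: {1,4}:1  {2,3}:1  {3,4}:2  {3,7}:2  {4,7}:2  {6,7}:1
  |U|=3: {0,1,4}:1  {1,3,4}:3  {1,4,7}:3  {2,3,4}:3  {2,3,7}:3  {3,4,7}:6  {3,6,7}:3  {4,6,7}:3  {5,6,7}:1
  |U|=4: {0,1,3,4}:4  {0,1,4,7}:4  {1,2,3,4}:6  {1,3,4,7}:12  {1,4,6,7}:6  {2,3,4,7}:12  {2,3,6,7}:6  {3,4,6,7}:12  {3,5,6,7}:4  {4,5,6,7}:4
  |U|=5: {0,1,2,3,4}:10  {0,1,3,4,7}:20  {0,1,4,6,7}:10  {1,2,3,4,7}:30  {1,3,4,6,7}:30  {1,4,5,6,7}:10  {2,3,4,6,7}:30  {2,3,5,6,7}:10  {3,4,5,6,7}:20
  |U|=6: {0,1,2,3,4,7}:60  {0,1,3,4,6,7}:60  {0,1,4,5,6,7}:20  {1,2,3,4,6,7}:90  {1,3,4,5,6,7}:60  {2,3,4,5,6,7}:60
  start at 0(k): 210
  start at 2(m): 140
  start at 5(j): 210
sum over floor = 560

560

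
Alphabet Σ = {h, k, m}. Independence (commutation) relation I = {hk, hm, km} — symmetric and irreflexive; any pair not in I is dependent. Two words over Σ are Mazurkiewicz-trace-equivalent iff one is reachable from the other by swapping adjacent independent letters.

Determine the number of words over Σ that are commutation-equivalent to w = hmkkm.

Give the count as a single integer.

30

#0=h has no predecessor
#1=m has no predecessor
#2=k has no predecessor
#3=k depends on [2:k]
#4=m depends on [1:m]
sources: [0:h, 1:m, 2:k]
N(rest) = Σ N(rest − s) over sources s of rest; N(one piece) = 1:
  size 1 → [0]=1  [3]=1  [4]=1
  size 2 → [0,3]=2  [0,4]=2  [1,4]=1  [2,3]=1  [3,4]=2
  size 3 → [0,1,4]=3  [0,2,3]=3  [0,3,4]=6  [1,3,4]=3  [2,3,4]=3
  first=0(h) contributes 6
  first=1(m) contributes 12
  first=2(k) contributes 12
|[w]| = 30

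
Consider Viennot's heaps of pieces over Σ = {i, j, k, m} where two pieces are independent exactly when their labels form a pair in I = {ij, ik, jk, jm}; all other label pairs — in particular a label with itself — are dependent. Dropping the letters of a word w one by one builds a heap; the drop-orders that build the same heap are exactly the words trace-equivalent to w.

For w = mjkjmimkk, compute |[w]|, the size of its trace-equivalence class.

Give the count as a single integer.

36

0(m) covers ∅
1(j) covers ∅
2(k) covers 0:m
3(j) covers 1:j
4(m) covers 2:k
5(i) covers 4:m
6(m) covers 5:i
7(k) covers 6:m
8(k) covers 7:k
floor of heap: 0:m, 1:j
completions by unplaced set U, small U first (add the entries for U minus each lowest piece of U):
  |U|=1: {3}:1  {8}:1
  |U|=2: {1,3}:1  {3,8}:2  {7,8}:1
  |U|=3: {1,3,8}:3  {3,7,8}:3  {6,7,8}:1
  |U|=4: {1,3,7,8}:6  {3,6,7,8}:4  {5,6,7,8}:1
  |U|=5: {1,3,6,7,8}:10  {3,5,6,7,8}:5  {4,5,6,7,8}:1
  |U|=6: {1,3,5,6,7,8}:15  {2,4,5,6,7,8}:1  {3,4,5,6,7,8}:6
  |U|=7: {0,2,4,5,6,7,8}:1  {1,3,4,5,6,7,8}:21  {2,3,4,5,6,7,8}:7
  start at 0(m): 28
  start at 1(j): 8
sum over floor = 36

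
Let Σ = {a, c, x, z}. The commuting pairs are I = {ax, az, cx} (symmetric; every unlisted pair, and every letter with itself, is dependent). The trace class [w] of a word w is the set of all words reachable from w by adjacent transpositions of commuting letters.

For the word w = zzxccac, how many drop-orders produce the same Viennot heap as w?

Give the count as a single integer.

0(z) covers ∅
1(z) covers 0:z
2(x) covers 1:z
3(c) covers 1:z
4(c) covers 3:c
5(a) covers 4:c
6(c) covers 5:a
floor of heap: 0:z
completions by unplaced set U, small U first (add the entries for U minus each lowest piece of U):
  |U|=1: {2}:1  {6}:1
  |U|=2: {2,6}:2  {5,6}:1
  |U|=3: {2,5,6}:3  {4,5,6}:1
  |U|=4: {2,4,5,6}:4  {3,4,5,6}:1
  |U|=5: {2,3,4,5,6}:5
  start at 0(z): 5

5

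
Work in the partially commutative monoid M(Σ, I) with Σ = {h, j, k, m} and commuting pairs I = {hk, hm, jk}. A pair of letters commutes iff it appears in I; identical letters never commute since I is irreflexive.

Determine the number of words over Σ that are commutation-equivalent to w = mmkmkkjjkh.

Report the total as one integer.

drop 0:m onto floor
drop 1:m onto {0:m}
drop 2:k onto {1:m}
drop 3:m onto {2:k}
drop 4:k onto {3:m}
drop 5:k onto {4:k}
drop 6:j onto {3:m}
drop 7:j onto {6:j}
drop 8:k onto {5:k}
drop 9:h onto {7:j}
ground layer = {0:m}
drop-orders for the pieces not yet dropped (sum over which currently-grounded one goes next):
  1 to go: {8} 1  {9} 1
  2 to go: {5,8} 1  {7,9} 1  {8,9} 2
  3 to go: {4,5,8} 1  {5,8,9} 3  {6,7,9} 1  {7,8,9} 3
  4 to go: {4,5,8,9} 4  {5,7,8,9} 6  {6,7,8,9} 4
  5 to go: {4,5,7,8,9} 10  {5,6,7,8,9} 10
  6 to go: {4,5,6,7,8,9} 20
  7 to go: {3,4,5,6,7,8,9} 20
  8 to go: {2,3,4,5,6,7,8,9} 20
  if 0:m drops first: 20 orders

20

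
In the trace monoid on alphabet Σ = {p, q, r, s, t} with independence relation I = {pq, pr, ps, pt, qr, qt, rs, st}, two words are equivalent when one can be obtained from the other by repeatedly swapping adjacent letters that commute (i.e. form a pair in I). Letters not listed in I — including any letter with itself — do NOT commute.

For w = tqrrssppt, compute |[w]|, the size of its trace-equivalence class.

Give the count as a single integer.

piece 0:t — minimal
piece 1:q — minimal
piece 2:r rests on {0:t}
piece 3:r rests on {2:r}
piece 4:s rests on {1:q}
piece 5:s rests on {4:s}
piece 6:p — minimal
piece 7:p rests on {6:p}
piece 8:t rests on {3:r}
minimal pieces: {0:t, 1:q, 6:p}
ways to finish when only these pieces remain (= sum over removing one remaining piece with nothing left below it):
  1 left: {5}→1  {7}→1  {8}→1
  2 left: {3,8}→1  {4,5}→1  {5,7}→2  {5,8}→2  {6,7}→1  {7,8}→2
  3 left: {1,4,5}→1  {2,3,8}→1  {3,5,8}→3  {3,7,8}→3  {4,5,7}→3  {4,5,8}→3  {5,6,7}→3  {5,7,8}→6  {6,7,8}→3
  4 left: {0,2,3,8}→1  {1,4,5,7}→4  {1,4,5,8}→4  {2,3,5,8}→4  {2,3,7,8}→4  {3,4,5,8}→6  {3,5,7,8}→12  {3,6,7,8}→6  {4,5,6,7}→6  {4,5,7,8}→12  {5,6,7,8}→12
  5 left: {0,2,3,5,8}→5  {0,2,3,7,8}→5  {1,3,4,5,8}→10  {1,4,5,6,7}→10  {1,4,5,7,8}→20  {2,3,4,5,8}→10  {2,3,5,7,8}→20  {2,3,6,7,8}→10  {3,4,5,7,8}→30  {3,5,6,7,8}→30  {4,5,6,7,8}→30
  6 left: {0,2,3,4,5,8}→15  {0,2,3,5,7,8}→30  {0,2,3,6,7,8}→15  {1,2,3,4,5,8}→20  {1,3,4,5,7,8}→60  {1,4,5,6,7,8}→60  {2,3,4,5,7,8}→60  {2,3,5,6,7,8}→60  {3,4,5,6,7,8}→90
  7 left: {0,1,2,3,4,5,8}→35  {0,2,3,4,5,7,8}→105  {0,2,3,5,6,7,8}→105  {1,2,3,4,5,7,8}→140  {1,3,4,5,6,7,8}→210  {2,3,4,5,6,7,8}→210
  placing 0:t first → 560 extensions
  placing 1:q first → 420 extensions
  placing 6:p first → 280 extensions
total linear extensions = 1260

1260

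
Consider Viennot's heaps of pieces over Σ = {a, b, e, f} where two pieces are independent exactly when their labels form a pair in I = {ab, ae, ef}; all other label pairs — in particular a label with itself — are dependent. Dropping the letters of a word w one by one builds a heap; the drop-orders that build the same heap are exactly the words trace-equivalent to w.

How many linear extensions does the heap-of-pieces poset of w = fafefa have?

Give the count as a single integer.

#0=f has no predecessor
#1=a depends on [0:f]
#2=f depends on [1:a]
#3=e has no predecessor
#4=f depends on [2:f]
#5=a depends on [4:f]
sources: [0:f, 3:e]
N(rest) = Σ N(rest − s) over sources s of rest; N(one piece) = 1:
  size 1 → [3]=1  [5]=1
  size 2 → [3,5]=2  [4,5]=1
  size 3 → [2,4,5]=1  [3,4,5]=3
  size 4 → [1,2,4,5]=1  [2,3,4,5]=4
  first=0(f) contributes 5
  first=3(e) contributes 1
|[w]| = 6

6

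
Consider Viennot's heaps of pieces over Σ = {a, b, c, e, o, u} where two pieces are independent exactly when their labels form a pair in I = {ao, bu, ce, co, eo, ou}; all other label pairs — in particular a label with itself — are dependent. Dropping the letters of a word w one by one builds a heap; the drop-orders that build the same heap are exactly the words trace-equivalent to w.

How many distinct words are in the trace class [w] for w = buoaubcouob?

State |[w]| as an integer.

143

#0=b has no predecessor
#1=u has no predecessor
#2=o depends on [0:b]
#3=a depends on [0:b, 1:u]
#4=u depends on [3:a]
#5=b depends on [2:o, 3:a]
#6=c depends on [4:u, 5:b]
#7=o depends on [5:b]
#8=u depends on [6:c]
#9=o depends on [7:o]
#10=b depends on [6:c, 9:o]
sources: [0:b, 1:u]
N(rest) = Σ N(rest − s) over sources s of rest; N(one piece) = 1:
  size 1 → [8]=1  [10]=1
  size 2 → [8,10]=2  [9,10]=1
  size 3 → [6,8,10]=2  [7,9,10]=1  [8,9,10]=3
  size 4 → [4,6,8,10]=2  [6,8,9,10]=5  [7,8,9,10]=4
  size 5 → [4,6,8,9,10]=7  [6,7,8,9,10]=9
  size 6 → [4,6,7,8,9,10]=16  [5,6,7,8,9,10]=9
  size 7 → [2,5,6,7,8,9,10]=9  [4,5,6,7,8,9,10]=25
  size 8 → [2,4,5,6,7,8,9,10]=34  [3,4,5,6,7,8,9,10]=25
  size 9 → [1,3,4,5,6,7,8,9,10]=25  [2,3,4,5,6,7,8,9,10]=59
  first=0(b) contributes 84
  first=1(u) contributes 59
|[w]| = 143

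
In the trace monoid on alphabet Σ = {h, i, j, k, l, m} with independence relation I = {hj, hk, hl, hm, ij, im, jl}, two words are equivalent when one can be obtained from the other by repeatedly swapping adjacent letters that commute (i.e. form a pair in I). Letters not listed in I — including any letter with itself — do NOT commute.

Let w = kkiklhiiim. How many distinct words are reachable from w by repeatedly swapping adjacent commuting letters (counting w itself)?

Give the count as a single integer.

piece 0:k — minimal
piece 1:k rests on {0:k}
piece 2:i rests on {1:k}
piece 3:k rests on {2:i}
piece 4:l rests on {3:k}
piece 5:h rests on {2:i}
piece 6:i rests on {4:l, 5:h}
piece 7:i rests on {6:i}
piece 8:i rests on {7:i}
piece 9:m rests on {4:l}
minimal pieces: {0:k}
ways to finish when only these pieces remain (= sum over removing one remaining piece with nothing left below it):
  1 left: {8}→1  {9}→1
  2 left: {7,8}→1  {8,9}→2
  3 left: {6,7,8}→1  {7,8,9}→3
  4 left: {5,6,7,8}→1  {6,7,8,9}→4
  5 left: {4,6,7,8,9}→4  {5,6,7,8,9}→5
  6 left: {3,4,6,7,8,9}→4  {4,5,6,7,8,9}→9
  7 left: {3,4,5,6,7,8,9}→13
  8 left: {2,3,4,5,6,7,8,9}→13
  placing 0:k first → 13 extensions

13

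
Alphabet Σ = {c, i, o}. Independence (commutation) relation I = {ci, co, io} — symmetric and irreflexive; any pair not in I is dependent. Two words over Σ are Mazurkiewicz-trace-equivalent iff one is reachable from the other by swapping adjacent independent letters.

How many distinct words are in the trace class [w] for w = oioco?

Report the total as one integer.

20

#0=o has no predecessor
#1=i has no predecessor
#2=o depends on [0:o]
#3=c has no predecessor
#4=o depends on [2:o]
sources: [0:o, 1:i, 3:c]
N(rest) = Σ N(rest − s) over sources s of rest; N(one piece) = 1:
  size 1 → [1]=1  [3]=1  [4]=1
  size 2 → [1,3]=2  [1,4]=2  [2,4]=1  [3,4]=2
  size 3 → [0,2,4]=1  [1,2,4]=3  [1,3,4]=6  [2,3,4]=3
  first=0(o) contributes 12
  first=1(i) contributes 4
  first=3(c) contributes 4
|[w]| = 20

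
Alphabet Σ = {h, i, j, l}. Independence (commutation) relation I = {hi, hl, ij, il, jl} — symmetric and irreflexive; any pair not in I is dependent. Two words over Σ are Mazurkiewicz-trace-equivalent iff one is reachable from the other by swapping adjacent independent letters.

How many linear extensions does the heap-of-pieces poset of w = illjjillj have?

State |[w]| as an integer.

0(i) covers ∅
1(l) covers ∅
2(l) covers 1:l
3(j) covers ∅
4(j) covers 3:j
5(i) covers 0:i
6(l) covers 2:l
7(l) covers 6:l
8(j) covers 4:j
floor of heap: 0:i, 1:l, 3:j
completions by unplaced set U, small U first (add the entries for U minus each lowest piece of U):
  |U|=1: {5}:1  {7}:1  {8}:1
  |U|=2: {0,5}:1  {4,8}:1  {5,7}:2  {5,8}:2  {6,7}:1  {7,8}:2
  |U|=3: {0,5,7}:3  {0,5,8}:3  {2,6,7}:1  {3,4,8}:1  {4,5,8}:3  {4,7,8}:3  {5,6,7}:3  {5,7,8}:6  {6,7,8}:3
  |U|=4: {0,4,5,8}:6  {0,5,6,7}:6  {0,5,7,8}:12  {1,2,6,7}:1  {2,5,6,7}:4  {2,6,7,8}:4  {3,4,5,8}:4  {3,4,7,8}:4  {4,5,7,8}:12  {4,6,7,8}:6  {5,6,7,8}:12
  |U|=5: {0,2,5,6,7}:10  {0,3,4,5,8}:10  {0,4,5,7,8}:30  {0,5,6,7,8}:30  {1,2,5,6,7}:5  {1,2,6,7,8}:5  {2,4,6,7,8}:10  {2,5,6,7,8}:20  {3,4,5,7,8}:20  {3,4,6,7,8}:10  {4,5,6,7,8}:30
  |U|=6: {0,1,2,5,6,7}:15  {0,2,5,6,7,8}:60  {0,3,4,5,7,8}:60  {0,4,5,6,7,8}:90  {1,2,4,6,7,8}:15  {1,2,5,6,7,8}:30  {2,3,4,6,7,8}:20  {2,4,5,6,7,8}:60  {3,4,5,6,7,8}:60
  |U|=7: {0,1,2,5,6,7,8}:105  {0,2,4,5,6,7,8}:210  {0,3,4,5,6,7,8}:210  {1,2,3,4,6,7,8}:35  {1,2,4,5,6,7,8}:105  {2,3,4,5,6,7,8}:140
  start at 0(i): 280
  start at 1(l): 560
  start at 3(j): 420
sum over floor = 1260

1260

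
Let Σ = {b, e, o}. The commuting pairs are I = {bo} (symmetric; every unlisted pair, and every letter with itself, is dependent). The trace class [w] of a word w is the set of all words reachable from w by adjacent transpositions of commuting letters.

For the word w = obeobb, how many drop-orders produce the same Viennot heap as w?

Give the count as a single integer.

drop 0:o onto floor
drop 1:b onto floor
drop 2:e onto {0:o, 1:b}
drop 3:o onto {2:e}
drop 4:b onto {2:e}
drop 5:b onto {4:b}
ground layer = {0:o, 1:b}
drop-orders for the pieces not yet dropped (sum over which currently-grounded one goes next):
  1 to go: {3} 1  {5} 1
  2 to go: {3,5} 2  {4,5} 1
  3 to go: {3,4,5} 3
  4 to go: {2,3,4,5} 3
  if 0:o drops first: 3 orders
  if 1:b drops first: 3 orders
heap linearizations: 6

6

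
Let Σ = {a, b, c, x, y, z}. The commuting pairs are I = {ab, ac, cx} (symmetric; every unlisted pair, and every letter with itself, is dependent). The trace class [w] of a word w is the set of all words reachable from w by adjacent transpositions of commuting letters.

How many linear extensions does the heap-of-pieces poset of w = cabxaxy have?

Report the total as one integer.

0(c) covers ∅
1(a) covers ∅
2(b) covers 0:c
3(x) covers 1:a, 2:b
4(a) covers 3:x
5(x) covers 4:a
6(y) covers 5:x
floor of heap: 0:c, 1:a
completions by unplaced set U, small U first (add the entries for U minus each lowest piece of U):
  |U|=1: {6}:1
  |U|=2: {5,6}:1
  |U|=3: {4,5,6}:1
  |U|=4: {3,4,5,6}:1
  |U|=5: {1,3,4,5,6}:1  {2,3,4,5,6}:1
  start at 0(c): 2
  start at 1(a): 1
sum over floor = 3

3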